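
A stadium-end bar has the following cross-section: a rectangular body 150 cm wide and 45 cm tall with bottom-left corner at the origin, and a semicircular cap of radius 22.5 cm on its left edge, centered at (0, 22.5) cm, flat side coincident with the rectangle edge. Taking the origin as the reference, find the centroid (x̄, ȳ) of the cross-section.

x̄ = 66.09 cm, ȳ = 22.50 cm

rectangular body: A = 150 × 45 = 6750.00, centroid at (75.00, 22.50).
semicircular end: A = ½π·22.5² = 795.22, centroid at (-9.55, 22.50).
ΣA = 7545.22 cm², ΣAx̄ = 498656.25 cm³, ΣAȳ = 169767.35 cm³.
x̄ = 498656.25/7545.22 = 66.09 cm; ȳ = 169767.35/7545.22 = 22.50 cm.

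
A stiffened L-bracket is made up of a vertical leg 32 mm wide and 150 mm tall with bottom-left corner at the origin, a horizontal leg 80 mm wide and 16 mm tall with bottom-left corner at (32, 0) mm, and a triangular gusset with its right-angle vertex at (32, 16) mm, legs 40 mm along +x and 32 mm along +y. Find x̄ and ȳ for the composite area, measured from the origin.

x̄ = 29.46 mm, ȳ = 57.63 mm

vertical leg: A = 32 × 150 = 4800.00, centroid at (16.00, 75.00).
horizontal leg: A = 80 × 16 = 1280.00, centroid at (72.00, 8.00).
gusset: A = ½·40·32 = 640.00, centroid at (45.33, 26.67).
ΣA = 6720.00 mm²
ΣAx̄ = (4800.00)(16.00) + (1280.00)(72.00) + (640.00)(45.33) = 197973.33 mm³
ΣAȳ = (4800.00)(75.00) + (1280.00)(8.00) + (640.00)(26.67) = 387306.67 mm³
x̄ = 197973.33 / 6720.00 = 29.46 mm
ȳ = 387306.67 / 6720.00 = 57.63 mm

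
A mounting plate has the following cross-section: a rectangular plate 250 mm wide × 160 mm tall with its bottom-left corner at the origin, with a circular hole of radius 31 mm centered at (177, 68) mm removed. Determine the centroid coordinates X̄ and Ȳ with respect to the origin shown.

X̄ = 120.75 mm, Ȳ = 80.98 mm

Part | A | x̄ᵢ | ȳᵢ | A·x̄ᵢ | A·ȳᵢ
plate | 40000.00 | 125.00 | 80.00 | 5000000.00 | 3200000.00
hole | -3019.07 | 177.00 | 68.00 | -534375.49 | -205296.80
Σ | 36980.93 |  |  | 4465624.51 | 2994703.20
X̄ = 4465624.51 / 36980.93 = 120.75 mm
Ȳ = 2994703.20 / 36980.93 = 80.98 mm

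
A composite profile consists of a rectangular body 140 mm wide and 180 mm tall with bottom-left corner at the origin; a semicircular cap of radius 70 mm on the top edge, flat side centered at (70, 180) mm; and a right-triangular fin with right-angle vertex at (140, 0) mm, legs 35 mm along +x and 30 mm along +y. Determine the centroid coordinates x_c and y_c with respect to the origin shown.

Part | A | x̄ᵢ | ȳᵢ | A·x̄ᵢ | A·ȳᵢ
rectangular body | 25200.00 | 70.00 | 90.00 | 1764000.00 | 2268000.00
semicircular top | 7696.90 | 70.00 | 209.71 | 538783.14 | 1614109.03
triangular fin | 525.00 | 151.67 | 10.00 | 79625.00 | 5250.00
Σ | 33421.90 |  |  | 2382408.14 | 3887359.03
x_c = 2382408.14 / 33421.90 = 71.28 mm
y_c = 3887359.03 / 33421.90 = 116.31 mm

x_c = 71.28 mm, y_c = 116.31 mm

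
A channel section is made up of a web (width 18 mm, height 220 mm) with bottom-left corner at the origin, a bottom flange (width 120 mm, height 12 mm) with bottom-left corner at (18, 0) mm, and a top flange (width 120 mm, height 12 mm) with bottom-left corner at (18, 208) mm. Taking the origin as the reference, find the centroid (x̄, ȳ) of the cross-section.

Part | A | x̄ᵢ | ȳᵢ | A·x̄ᵢ | A·ȳᵢ
web | 3960.00 | 9.00 | 110.00 | 35640.00 | 435600.00
bottom flange | 1440.00 | 78.00 | 6.00 | 112320.00 | 8640.00
top flange | 1440.00 | 78.00 | 214.00 | 112320.00 | 308160.00
Σ | 6840.00 |  |  | 260280.00 | 752400.00
x̄ = 260280.00 / 6840.00 = 38.05 mm
ȳ = 752400.00 / 6840.00 = 110.00 mm

x̄ = 38.05 mm, ȳ = 110.00 mm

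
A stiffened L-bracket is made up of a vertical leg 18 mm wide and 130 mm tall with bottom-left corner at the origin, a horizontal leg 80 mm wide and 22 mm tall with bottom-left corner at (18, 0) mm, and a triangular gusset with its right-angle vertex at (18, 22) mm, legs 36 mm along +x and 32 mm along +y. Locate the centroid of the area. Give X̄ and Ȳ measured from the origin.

vertical leg: A = 18 × 130 = 2340.00, centroid at (9.00, 65.00).
horizontal leg: A = 80 × 22 = 1760.00, centroid at (58.00, 11.00).
gusset: A = ½·36·32 = 576.00, centroid at (30.00, 32.67).
ΣA = 4676.00 mm²
ΣAX̄ = (2340.00)(9.00) + (1760.00)(58.00) + (576.00)(30.00) = 140420.00 mm³
ΣAȲ = (2340.00)(65.00) + (1760.00)(11.00) + (576.00)(32.67) = 190276.00 mm³
X̄ = 140420.00 / 4676.00 = 30.03 mm
Ȳ = 190276.00 / 4676.00 = 40.69 mm

X̄ = 30.03 mm, Ȳ = 40.69 mm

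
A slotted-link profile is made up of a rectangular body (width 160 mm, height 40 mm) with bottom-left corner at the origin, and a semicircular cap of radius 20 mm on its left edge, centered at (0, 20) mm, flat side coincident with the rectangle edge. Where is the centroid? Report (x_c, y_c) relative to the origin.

rectangular body: A = 160 × 40 = 6400.00, centroid at (80.00, 20.00).
semicircular end: A = ½π·20² = 628.32, centroid at (-8.49, 20.00).
ΣA = 7028.32 mm²
ΣAx_c = (6400.00)(80.00) + (628.32)(-8.49) = 506666.67 mm³
ΣAy_c = (6400.00)(20.00) + (628.32)(20.00) = 140566.37 mm³
x_c = 506666.67 / 7028.32 = 72.09 mm
y_c = 140566.37 / 7028.32 = 20.00 mm

x_c = 72.09 mm, y_c = 20.00 mm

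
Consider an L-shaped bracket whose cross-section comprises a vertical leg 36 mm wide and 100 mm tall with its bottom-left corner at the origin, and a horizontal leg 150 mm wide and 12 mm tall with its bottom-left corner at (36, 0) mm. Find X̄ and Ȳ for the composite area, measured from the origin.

Part | A | x̄ᵢ | ȳᵢ | A·x̄ᵢ | A·ȳᵢ
vertical leg | 3600.00 | 18.00 | 50.00 | 64800.00 | 180000.00
horizontal leg | 1800.00 | 111.00 | 6.00 | 199800.00 | 10800.00
Σ | 5400.00 |  |  | 264600.00 | 190800.00
X̄ = 264600.00 / 5400.00 = 49.00 mm
Ȳ = 190800.00 / 5400.00 = 35.33 mm

X̄ = 49.00 mm, Ȳ = 35.33 mm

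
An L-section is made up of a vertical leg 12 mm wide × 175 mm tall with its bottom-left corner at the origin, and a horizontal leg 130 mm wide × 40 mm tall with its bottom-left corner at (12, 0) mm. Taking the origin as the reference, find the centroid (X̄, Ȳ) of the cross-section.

X̄ = 56.58 mm, Ȳ = 39.42 mm

vertical leg: A = 12 × 175 = 2100.00, centroid at (6.00, 87.50).
horizontal leg: A = 130 × 40 = 5200.00, centroid at (77.00, 20.00).
ΣA = 7300.00 mm²
ΣAX̄ = (2100.00)(6.00) + (5200.00)(77.00) = 413000.00 mm³
ΣAȲ = (2100.00)(87.50) + (5200.00)(20.00) = 287750.00 mm³
X̄ = 413000.00 / 7300.00 = 56.58 mm
Ȳ = 287750.00 / 7300.00 = 39.42 mm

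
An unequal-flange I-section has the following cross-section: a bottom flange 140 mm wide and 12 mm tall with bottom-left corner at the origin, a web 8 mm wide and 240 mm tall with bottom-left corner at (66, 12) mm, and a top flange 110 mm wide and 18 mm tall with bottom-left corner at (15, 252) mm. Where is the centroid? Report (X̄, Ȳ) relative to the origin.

bottom flange: A = 140 × 12 = 1680.00, centroid at (70.00, 6.00).
web: A = 8 × 240 = 1920.00, centroid at (70.00, 132.00).
top flange: A = 110 × 18 = 1980.00, centroid at (70.00, 261.00).
ΣA = 5580.00 mm²
ΣAX̄ = (1680.00)(70.00) + (1920.00)(70.00) + (1980.00)(70.00) = 390600.00 mm³
ΣAȲ = (1680.00)(6.00) + (1920.00)(132.00) + (1980.00)(261.00) = 780300.00 mm³
X̄ = 390600.00 / 5580.00 = 70.00 mm
Ȳ = 780300.00 / 5580.00 = 139.84 mm

X̄ = 70.00 mm, Ȳ = 139.84 mm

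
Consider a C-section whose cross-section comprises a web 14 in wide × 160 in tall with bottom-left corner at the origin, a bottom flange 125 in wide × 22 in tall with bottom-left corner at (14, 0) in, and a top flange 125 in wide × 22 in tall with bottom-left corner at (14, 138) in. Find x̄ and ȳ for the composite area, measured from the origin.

x̄ = 56.39 in, ȳ = 80.00 in

Part | A | x̄ᵢ | ȳᵢ | A·x̄ᵢ | A·ȳᵢ
web | 2240.00 | 7.00 | 80.00 | 15680.00 | 179200.00
bottom flange | 2750.00 | 76.50 | 11.00 | 210375.00 | 30250.00
top flange | 2750.00 | 76.50 | 149.00 | 210375.00 | 409750.00
Σ | 7740.00 |  |  | 436430.00 | 619200.00
x̄ = 436430.00 / 7740.00 = 56.39 in
ȳ = 619200.00 / 7740.00 = 80.00 in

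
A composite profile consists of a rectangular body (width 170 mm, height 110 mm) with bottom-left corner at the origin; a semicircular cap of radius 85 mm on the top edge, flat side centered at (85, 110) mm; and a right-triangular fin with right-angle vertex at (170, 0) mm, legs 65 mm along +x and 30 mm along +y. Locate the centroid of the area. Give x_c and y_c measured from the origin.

rectangular body: A = 170 × 110 = 18700.00, centroid at (85.00, 55.00).
semicircular top: A = ½π·85² = 11349.00, centroid at (85.00, 146.08).
triangular fin: A = ½·65·30 = 975.00, centroid at (191.67, 10.00).
ΣA = 31024.00 mm², ΣAx_c = 2741040.29 mm³, ΣAy_c = 2696057.05 mm³.
x_c = 2741040.29/31024.00 = 88.35 mm; y_c = 2696057.05/31024.00 = 86.90 mm.

x_c = 88.35 mm, y_c = 86.90 mm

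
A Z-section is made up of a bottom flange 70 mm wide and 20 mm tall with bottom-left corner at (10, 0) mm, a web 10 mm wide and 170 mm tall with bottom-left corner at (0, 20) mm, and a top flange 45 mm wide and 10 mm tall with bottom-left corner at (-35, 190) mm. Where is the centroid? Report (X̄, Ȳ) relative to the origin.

Part | A | x̄ᵢ | ȳᵢ | A·x̄ᵢ | A·ȳᵢ
bottom flange | 1400.00 | 45.00 | 10.00 | 63000.00 | 14000.00
web | 1700.00 | 5.00 | 105.00 | 8500.00 | 178500.00
top flange | 450.00 | -12.50 | 195.00 | -5625.00 | 87750.00
Σ | 3550.00 |  |  | 65875.00 | 280250.00
X̄ = 65875.00 / 3550.00 = 18.56 mm
Ȳ = 280250.00 / 3550.00 = 78.94 mm

X̄ = 18.56 mm, Ȳ = 78.94 mm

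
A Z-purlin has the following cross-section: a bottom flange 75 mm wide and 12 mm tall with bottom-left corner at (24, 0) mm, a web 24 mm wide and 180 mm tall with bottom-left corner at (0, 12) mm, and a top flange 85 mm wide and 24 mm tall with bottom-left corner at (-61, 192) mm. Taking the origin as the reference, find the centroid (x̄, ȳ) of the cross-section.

x̄ = 9.57 mm, ȳ = 118.76 mm

bottom flange: A = 75 × 12 = 900.00, centroid at (61.50, 6.00).
web: A = 24 × 180 = 4320.00, centroid at (12.00, 102.00).
top flange: A = 85 × 24 = 2040.00, centroid at (-18.50, 204.00).
ΣA = 7260.00 mm², ΣAx̄ = 69450.00 mm³, ΣAȳ = 862200.00 mm³.
x̄ = 69450.00/7260.00 = 9.57 mm; ȳ = 862200.00/7260.00 = 118.76 mm.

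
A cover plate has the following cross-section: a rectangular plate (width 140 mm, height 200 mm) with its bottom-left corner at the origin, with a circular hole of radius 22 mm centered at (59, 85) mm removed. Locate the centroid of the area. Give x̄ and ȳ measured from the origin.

x̄ = 70.63 mm, ȳ = 100.86 mm

plate: A = 140 × 200 = 28000.00, centroid at (70.00, 100.00).
hole: A = −π·22² = -1520.53, centroid at (59.00, 85.00).
ΣA = 26479.47 mm², ΣAx̄ = 1870288.68 mm³, ΣAȳ = 2670754.88 mm³.
x̄ = 1870288.68/26479.47 = 70.63 mm; ȳ = 2670754.88/26479.47 = 100.86 mm.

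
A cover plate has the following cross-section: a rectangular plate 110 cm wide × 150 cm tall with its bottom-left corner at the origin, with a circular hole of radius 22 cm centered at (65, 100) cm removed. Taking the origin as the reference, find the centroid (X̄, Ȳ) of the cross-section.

Part | A | x̄ᵢ | ȳᵢ | A·x̄ᵢ | A·ȳᵢ
plate | 16500.00 | 55.00 | 75.00 | 907500.00 | 1237500.00
hole | -1520.53 | 65.00 | 100.00 | -98834.50 | -152053.08
Σ | 14979.47 |  |  | 808665.50 | 1085446.92
X̄ = 808665.50 / 14979.47 = 53.98 cm
Ȳ = 1085446.92 / 14979.47 = 72.46 cm

X̄ = 53.98 cm, Ȳ = 72.46 cm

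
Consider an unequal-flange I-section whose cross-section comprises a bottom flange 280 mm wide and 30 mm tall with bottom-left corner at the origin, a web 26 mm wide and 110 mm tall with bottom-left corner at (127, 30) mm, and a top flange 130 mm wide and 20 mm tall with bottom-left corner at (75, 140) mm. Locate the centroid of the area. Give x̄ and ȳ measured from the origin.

x̄ = 140.00 mm, ȳ = 54.77 mm

Part | A | x̄ᵢ | ȳᵢ | A·x̄ᵢ | A·ȳᵢ
bottom flange | 8400.00 | 140.00 | 15.00 | 1176000.00 | 126000.00
web | 2860.00 | 140.00 | 85.00 | 400400.00 | 243100.00
top flange | 2600.00 | 140.00 | 150.00 | 364000.00 | 390000.00
Σ | 13860.00 |  |  | 1940400.00 | 759100.00
x̄ = 1940400.00 / 13860.00 = 140.00 mm
ȳ = 759100.00 / 13860.00 = 54.77 mm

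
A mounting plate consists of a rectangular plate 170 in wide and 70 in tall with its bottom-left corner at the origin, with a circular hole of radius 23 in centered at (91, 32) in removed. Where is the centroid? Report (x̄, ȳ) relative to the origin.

x̄ = 84.03 in, ȳ = 35.49 in

Part | A | x̄ᵢ | ȳᵢ | A·x̄ᵢ | A·ȳᵢ
plate | 11900.00 | 85.00 | 35.00 | 1011500.00 | 416500.00
hole | -1661.90 | 91.00 | 32.00 | -151233.13 | -53180.88
Σ | 10238.10 |  |  | 860266.87 | 363319.12
x̄ = 860266.87 / 10238.10 = 84.03 in
ȳ = 363319.12 / 10238.10 = 35.49 in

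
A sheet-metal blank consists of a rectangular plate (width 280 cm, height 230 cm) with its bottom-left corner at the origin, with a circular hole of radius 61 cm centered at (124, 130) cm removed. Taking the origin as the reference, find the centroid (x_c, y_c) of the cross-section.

x_c = 143.55 cm, y_c = 111.67 cm

plate: A = 280 × 230 = 64400.00, centroid at (140.00, 115.00).
hole: A = −π·61² = -11689.87, centroid at (124.00, 130.00).
ΣA = 52710.13 cm²
ΣAx_c = (64400.00)(140.00) + (-11689.87)(124.00) = 7566456.58 cm³
ΣAy_c = (64400.00)(115.00) + (-11689.87)(130.00) = 5886317.39 cm³
x_c = 7566456.58 / 52710.13 = 143.55 cm
y_c = 5886317.39 / 52710.13 = 111.67 cm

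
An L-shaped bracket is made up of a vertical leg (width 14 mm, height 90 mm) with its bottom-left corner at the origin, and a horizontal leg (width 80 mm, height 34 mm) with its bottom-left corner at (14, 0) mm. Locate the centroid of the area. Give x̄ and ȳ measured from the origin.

vertical leg: A = 14 × 90 = 1260.00, centroid at (7.00, 45.00).
horizontal leg: A = 80 × 34 = 2720.00, centroid at (54.00, 17.00).
ΣA = 3980.00 mm², ΣAx̄ = 155700.00 mm³, ΣAȳ = 102940.00 mm³.
x̄ = 155700.00/3980.00 = 39.12 mm; ȳ = 102940.00/3980.00 = 25.86 mm.

x̄ = 39.12 mm, ȳ = 25.86 mm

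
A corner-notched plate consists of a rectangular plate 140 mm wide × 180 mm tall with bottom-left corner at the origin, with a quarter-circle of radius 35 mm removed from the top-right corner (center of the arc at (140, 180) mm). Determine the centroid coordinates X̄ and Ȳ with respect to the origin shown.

Part | A | x̄ᵢ | ȳᵢ | A·x̄ᵢ | A·ȳᵢ
plate | 25200.00 | 70.00 | 90.00 | 1764000.00 | 2268000.00
removed quarter-circle | -962.11 | 125.15 | 165.15 | -120404.12 | -158888.63
Σ | 24237.89 |  |  | 1643595.88 | 2109111.37
X̄ = 1643595.88 / 24237.89 = 67.81 mm
Ȳ = 2109111.37 / 24237.89 = 87.02 mm

X̄ = 67.81 mm, Ȳ = 87.02 mm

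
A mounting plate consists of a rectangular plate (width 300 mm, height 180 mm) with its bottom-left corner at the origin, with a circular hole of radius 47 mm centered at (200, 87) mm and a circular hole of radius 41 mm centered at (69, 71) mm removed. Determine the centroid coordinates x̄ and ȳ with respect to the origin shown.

Part | A | x̄ᵢ | ȳᵢ | A·x̄ᵢ | A·ȳᵢ
plate | 54000.00 | 150.00 | 90.00 | 8100000.00 | 4860000.00
hole 1 | -6939.78 | 200.00 | 87.00 | -1387955.63 | -603760.70
hole 2 | -5281.02 | 69.00 | 71.00 | -364390.19 | -374952.22
Σ | 41779.20 |  |  | 6347654.18 | 3881287.07
x̄ = 6347654.18 / 41779.20 = 151.93 mm
ȳ = 3881287.07 / 41779.20 = 92.90 mm

x̄ = 151.93 mm, ȳ = 92.90 mm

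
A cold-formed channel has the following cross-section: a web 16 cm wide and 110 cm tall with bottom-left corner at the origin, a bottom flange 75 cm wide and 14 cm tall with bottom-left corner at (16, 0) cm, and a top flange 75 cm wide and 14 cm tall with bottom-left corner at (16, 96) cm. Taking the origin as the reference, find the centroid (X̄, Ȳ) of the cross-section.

web: A = 16 × 110 = 1760.00, centroid at (8.00, 55.00).
bottom flange: A = 75 × 14 = 1050.00, centroid at (53.50, 7.00).
top flange: A = 75 × 14 = 1050.00, centroid at (53.50, 103.00).
ΣA = 3860.00 cm²
ΣAX̄ = (1760.00)(8.00) + (1050.00)(53.50) + (1050.00)(53.50) = 126430.00 cm³
ΣAȲ = (1760.00)(55.00) + (1050.00)(7.00) + (1050.00)(103.00) = 212300.00 cm³
X̄ = 126430.00 / 3860.00 = 32.75 cm
Ȳ = 212300.00 / 3860.00 = 55.00 cm

X̄ = 32.75 cm, Ȳ = 55.00 cm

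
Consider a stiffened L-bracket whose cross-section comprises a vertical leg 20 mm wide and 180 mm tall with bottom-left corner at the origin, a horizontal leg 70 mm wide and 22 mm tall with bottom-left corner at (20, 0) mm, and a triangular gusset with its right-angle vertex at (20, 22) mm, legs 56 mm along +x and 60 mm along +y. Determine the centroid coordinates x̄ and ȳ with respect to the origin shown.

Part | A | x̄ᵢ | ȳᵢ | A·x̄ᵢ | A·ȳᵢ
vertical leg | 3600.00 | 10.00 | 90.00 | 36000.00 | 324000.00
horizontal leg | 1540.00 | 55.00 | 11.00 | 84700.00 | 16940.00
gusset | 1680.00 | 38.67 | 42.00 | 64960.00 | 70560.00
Σ | 6820.00 |  |  | 185660.00 | 411500.00
x̄ = 185660.00 / 6820.00 = 27.22 mm
ȳ = 411500.00 / 6820.00 = 60.34 mm

x̄ = 27.22 mm, ȳ = 60.34 mm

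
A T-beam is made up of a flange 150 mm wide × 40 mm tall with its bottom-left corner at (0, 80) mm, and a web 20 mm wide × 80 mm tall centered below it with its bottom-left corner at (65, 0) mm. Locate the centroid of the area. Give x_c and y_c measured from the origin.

web: A = 20 × 80 = 1600.00, centroid at (75.00, 40.00).
flange: A = 150 × 40 = 6000.00, centroid at (75.00, 100.00).
ΣA = 7600.00 mm²
ΣAx_c = (1600.00)(75.00) + (6000.00)(75.00) = 570000.00 mm³
ΣAy_c = (1600.00)(40.00) + (6000.00)(100.00) = 664000.00 mm³
x_c = 570000.00 / 7600.00 = 75.00 mm
y_c = 664000.00 / 7600.00 = 87.37 mm

x_c = 75.00 mm, y_c = 87.37 mm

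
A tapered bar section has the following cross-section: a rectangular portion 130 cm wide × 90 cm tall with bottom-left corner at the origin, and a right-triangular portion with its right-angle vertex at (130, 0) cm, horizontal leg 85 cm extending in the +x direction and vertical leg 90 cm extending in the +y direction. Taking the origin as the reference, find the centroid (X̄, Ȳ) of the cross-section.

Part | A | x̄ᵢ | ȳᵢ | A·x̄ᵢ | A·ȳᵢ
rectangular portion | 11700.00 | 65.00 | 45.00 | 760500.00 | 526500.00
triangular portion | 3825.00 | 158.33 | 30.00 | 605625.00 | 114750.00
Σ | 15525.00 |  |  | 1366125.00 | 641250.00
X̄ = 1366125.00 / 15525.00 = 88.00 cm
Ȳ = 641250.00 / 15525.00 = 41.30 cm

X̄ = 88.00 cm, Ȳ = 41.30 cm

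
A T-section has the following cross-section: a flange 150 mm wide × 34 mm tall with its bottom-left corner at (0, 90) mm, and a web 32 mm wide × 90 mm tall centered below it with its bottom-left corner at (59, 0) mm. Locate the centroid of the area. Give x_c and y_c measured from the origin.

web: A = 32 × 90 = 2880.00, centroid at (75.00, 45.00).
flange: A = 150 × 34 = 5100.00, centroid at (75.00, 107.00).
ΣA = 7980.00 mm², ΣAx_c = 598500.00 mm³, ΣAy_c = 675300.00 mm³.
x_c = 598500.00/7980.00 = 75.00 mm; y_c = 675300.00/7980.00 = 84.62 mm.

x_c = 75.00 mm, y_c = 84.62 mm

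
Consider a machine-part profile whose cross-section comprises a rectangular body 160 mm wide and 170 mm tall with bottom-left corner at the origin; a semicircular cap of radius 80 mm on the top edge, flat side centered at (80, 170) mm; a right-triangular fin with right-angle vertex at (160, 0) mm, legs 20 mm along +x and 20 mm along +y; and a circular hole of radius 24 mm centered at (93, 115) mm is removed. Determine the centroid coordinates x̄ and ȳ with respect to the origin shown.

Part | A | x̄ᵢ | ȳᵢ | A·x̄ᵢ | A·ȳᵢ
rectangular body | 27200.00 | 80.00 | 85.00 | 2176000.00 | 2312000.00
semicircular top | 10053.10 | 80.00 | 203.95 | 804247.72 | 2050359.74
triangular fin | 200.00 | 166.67 | 6.67 | 33333.33 | 1333.33
hole | -1809.56 | 93.00 | 115.00 | -168288.84 | -208099.10
Σ | 35643.54 |  |  | 2845292.22 | 4155593.97
x̄ = 2845292.22 / 35643.54 = 79.83 mm
ȳ = 4155593.97 / 35643.54 = 116.59 mm

x̄ = 79.83 mm, ȳ = 116.59 mm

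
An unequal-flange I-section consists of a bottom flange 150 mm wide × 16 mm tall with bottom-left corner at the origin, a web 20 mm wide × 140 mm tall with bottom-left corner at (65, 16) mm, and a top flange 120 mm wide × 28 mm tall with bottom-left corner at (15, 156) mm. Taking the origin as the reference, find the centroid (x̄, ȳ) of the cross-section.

x̄ = 75.00 mm, ȳ = 97.10 mm

Part | A | x̄ᵢ | ȳᵢ | A·x̄ᵢ | A·ȳᵢ
bottom flange | 2400.00 | 75.00 | 8.00 | 180000.00 | 19200.00
web | 2800.00 | 75.00 | 86.00 | 210000.00 | 240800.00
top flange | 3360.00 | 75.00 | 170.00 | 252000.00 | 571200.00
Σ | 8560.00 |  |  | 642000.00 | 831200.00
x̄ = 642000.00 / 8560.00 = 75.00 mm
ȳ = 831200.00 / 8560.00 = 97.10 mm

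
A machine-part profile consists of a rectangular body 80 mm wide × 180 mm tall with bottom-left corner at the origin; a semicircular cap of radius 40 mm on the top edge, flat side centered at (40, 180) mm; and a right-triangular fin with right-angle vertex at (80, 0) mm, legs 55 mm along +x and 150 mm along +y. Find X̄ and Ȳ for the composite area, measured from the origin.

X̄ = 51.44 mm, Ȳ = 94.94 mm

rectangular body: A = 80 × 180 = 14400.00, centroid at (40.00, 90.00).
semicircular top: A = ½π·40² = 2513.27, centroid at (40.00, 196.98).
triangular fin: A = ½·55·150 = 4125.00, centroid at (98.33, 50.00).
ΣA = 21038.27 mm²
ΣAX̄ = (14400.00)(40.00) + (2513.27)(40.00) + (4125.00)(98.33) = 1082155.96 mm³
ΣAȲ = (14400.00)(90.00) + (2513.27)(196.98) + (4125.00)(50.00) = 1997306.01 mm³
X̄ = 1082155.96 / 21038.27 = 51.44 mm
Ȳ = 1997306.01 / 21038.27 = 94.94 mm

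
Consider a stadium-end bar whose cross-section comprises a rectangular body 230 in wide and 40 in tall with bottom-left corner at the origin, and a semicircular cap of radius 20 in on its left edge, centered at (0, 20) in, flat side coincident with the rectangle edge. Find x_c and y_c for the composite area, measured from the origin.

x_c = 107.11 in, y_c = 20.00 in

rectangular body: A = 230 × 40 = 9200.00, centroid at (115.00, 20.00).
semicircular end: A = ½π·20² = 628.32, centroid at (-8.49, 20.00).
ΣA = 9828.32 in², ΣAx_c = 1052666.67 in³, ΣAy_c = 196566.37 in³.
x_c = 1052666.67/9828.32 = 107.11 in; y_c = 196566.37/9828.32 = 20.00 in.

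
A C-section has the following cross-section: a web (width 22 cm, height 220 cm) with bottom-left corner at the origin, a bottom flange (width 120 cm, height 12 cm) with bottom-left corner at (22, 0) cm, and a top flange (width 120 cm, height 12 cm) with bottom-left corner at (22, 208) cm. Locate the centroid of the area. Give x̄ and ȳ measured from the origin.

x̄ = 37.49 cm, ȳ = 110.00 cm

web: A = 22 × 220 = 4840.00, centroid at (11.00, 110.00).
bottom flange: A = 120 × 12 = 1440.00, centroid at (82.00, 6.00).
top flange: A = 120 × 12 = 1440.00, centroid at (82.00, 214.00).
ΣA = 7720.00 cm², ΣAx̄ = 289400.00 cm³, ΣAȳ = 849200.00 cm³.
x̄ = 289400.00/7720.00 = 37.49 cm; ȳ = 849200.00/7720.00 = 110.00 cm.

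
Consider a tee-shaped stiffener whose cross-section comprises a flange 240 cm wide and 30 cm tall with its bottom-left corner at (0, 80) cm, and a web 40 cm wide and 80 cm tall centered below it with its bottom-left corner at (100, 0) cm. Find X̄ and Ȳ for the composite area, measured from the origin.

web: A = 40 × 80 = 3200.00, centroid at (120.00, 40.00).
flange: A = 240 × 30 = 7200.00, centroid at (120.00, 95.00).
ΣA = 10400.00 cm², ΣAX̄ = 1248000.00 cm³, ΣAȲ = 812000.00 cm³.
X̄ = 1248000.00/10400.00 = 120.00 cm; Ȳ = 812000.00/10400.00 = 78.08 cm.

X̄ = 120.00 cm, Ȳ = 78.08 cm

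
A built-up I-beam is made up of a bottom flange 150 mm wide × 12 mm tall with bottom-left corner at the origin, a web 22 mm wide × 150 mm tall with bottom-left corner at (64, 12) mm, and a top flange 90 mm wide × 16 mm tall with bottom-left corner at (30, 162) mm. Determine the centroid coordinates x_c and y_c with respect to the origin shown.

bottom flange: A = 150 × 12 = 1800.00, centroid at (75.00, 6.00).
web: A = 22 × 150 = 3300.00, centroid at (75.00, 87.00).
top flange: A = 90 × 16 = 1440.00, centroid at (75.00, 170.00).
ΣA = 6540.00 mm²
ΣAx_c = (1800.00)(75.00) + (3300.00)(75.00) + (1440.00)(75.00) = 490500.00 mm³
ΣAy_c = (1800.00)(6.00) + (3300.00)(87.00) + (1440.00)(170.00) = 542700.00 mm³
x_c = 490500.00 / 6540.00 = 75.00 mm
y_c = 542700.00 / 6540.00 = 82.98 mm

x_c = 75.00 mm, y_c = 82.98 mm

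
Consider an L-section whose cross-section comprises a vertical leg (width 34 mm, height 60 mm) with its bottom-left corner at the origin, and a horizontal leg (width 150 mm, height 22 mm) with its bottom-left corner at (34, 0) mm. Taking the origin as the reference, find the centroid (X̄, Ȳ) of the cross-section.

X̄ = 73.85 mm, Ȳ = 18.26 mm

vertical leg: A = 34 × 60 = 2040.00, centroid at (17.00, 30.00).
horizontal leg: A = 150 × 22 = 3300.00, centroid at (109.00, 11.00).
ΣA = 5340.00 mm²
ΣAX̄ = (2040.00)(17.00) + (3300.00)(109.00) = 394380.00 mm³
ΣAȲ = (2040.00)(30.00) + (3300.00)(11.00) = 97500.00 mm³
X̄ = 394380.00 / 5340.00 = 73.85 mm
Ȳ = 97500.00 / 5340.00 = 18.26 mm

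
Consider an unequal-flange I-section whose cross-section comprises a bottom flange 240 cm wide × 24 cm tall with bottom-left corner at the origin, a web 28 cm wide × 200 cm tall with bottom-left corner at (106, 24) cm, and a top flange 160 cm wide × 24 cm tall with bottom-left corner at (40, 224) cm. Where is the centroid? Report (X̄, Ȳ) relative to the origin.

X̄ = 120.00 cm, Ȳ = 109.85 cm

bottom flange: A = 240 × 24 = 5760.00, centroid at (120.00, 12.00).
web: A = 28 × 200 = 5600.00, centroid at (120.00, 124.00).
top flange: A = 160 × 24 = 3840.00, centroid at (120.00, 236.00).
ΣA = 15200.00 cm²
ΣAX̄ = (5760.00)(120.00) + (5600.00)(120.00) + (3840.00)(120.00) = 1824000.00 cm³
ΣAȲ = (5760.00)(12.00) + (5600.00)(124.00) + (3840.00)(236.00) = 1669760.00 cm³
X̄ = 1824000.00 / 15200.00 = 120.00 cm
Ȳ = 1669760.00 / 15200.00 = 109.85 cm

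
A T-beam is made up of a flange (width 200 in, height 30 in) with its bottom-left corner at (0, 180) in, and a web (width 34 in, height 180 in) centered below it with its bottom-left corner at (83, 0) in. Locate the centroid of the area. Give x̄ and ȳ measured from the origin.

x̄ = 100.00 in, ȳ = 141.98 in

Part | A | x̄ᵢ | ȳᵢ | A·x̄ᵢ | A·ȳᵢ
web | 6120.00 | 100.00 | 90.00 | 612000.00 | 550800.00
flange | 6000.00 | 100.00 | 195.00 | 600000.00 | 1170000.00
Σ | 12120.00 |  |  | 1212000.00 | 1720800.00
x̄ = 1212000.00 / 12120.00 = 100.00 in
ȳ = 1720800.00 / 12120.00 = 141.98 in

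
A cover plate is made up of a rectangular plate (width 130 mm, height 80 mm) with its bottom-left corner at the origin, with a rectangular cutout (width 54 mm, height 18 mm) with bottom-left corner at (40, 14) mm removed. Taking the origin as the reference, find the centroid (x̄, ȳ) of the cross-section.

Part | A | x̄ᵢ | ȳᵢ | A·x̄ᵢ | A·ȳᵢ
plate | 10400.00 | 65.00 | 40.00 | 676000.00 | 416000.00
hole | -972.00 | 67.00 | 23.00 | -65124.00 | -22356.00
Σ | 9428.00 |  |  | 610876.00 | 393644.00
x̄ = 610876.00 / 9428.00 = 64.79 mm
ȳ = 393644.00 / 9428.00 = 41.75 mm

x̄ = 64.79 mm, ȳ = 41.75 mm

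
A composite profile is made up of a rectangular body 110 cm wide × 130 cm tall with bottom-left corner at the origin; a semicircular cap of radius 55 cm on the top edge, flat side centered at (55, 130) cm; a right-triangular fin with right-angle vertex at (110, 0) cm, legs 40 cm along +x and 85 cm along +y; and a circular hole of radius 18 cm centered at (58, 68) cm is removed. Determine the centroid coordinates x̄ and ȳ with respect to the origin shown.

x̄ = 60.73 cm, ȳ = 82.96 cm

Part | A | x̄ᵢ | ȳᵢ | A·x̄ᵢ | A·ȳᵢ
rectangular body | 14300.00 | 55.00 | 65.00 | 786500.00 | 929500.00
semicircular top | 4751.66 | 55.00 | 153.34 | 261341.24 | 728632.32
triangular fin | 1700.00 | 123.33 | 28.33 | 209666.67 | 48166.67
hole | -1017.88 | 58.00 | 68.00 | -59036.81 | -69215.57
Σ | 19733.78 |  |  | 1198471.10 | 1637083.42
x̄ = 1198471.10 / 19733.78 = 60.73 cm
ȳ = 1637083.42 / 19733.78 = 82.96 cm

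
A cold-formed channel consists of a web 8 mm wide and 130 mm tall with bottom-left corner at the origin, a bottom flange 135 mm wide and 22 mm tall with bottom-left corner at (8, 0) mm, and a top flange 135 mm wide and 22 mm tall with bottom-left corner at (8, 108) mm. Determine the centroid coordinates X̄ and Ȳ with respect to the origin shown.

web: A = 8 × 130 = 1040.00, centroid at (4.00, 65.00).
bottom flange: A = 135 × 22 = 2970.00, centroid at (75.50, 11.00).
top flange: A = 135 × 22 = 2970.00, centroid at (75.50, 119.00).
ΣA = 6980.00 mm², ΣAX̄ = 452630.00 mm³, ΣAȲ = 453700.00 mm³.
X̄ = 452630.00/6980.00 = 64.85 mm; Ȳ = 453700.00/6980.00 = 65.00 mm.

X̄ = 64.85 mm, Ȳ = 65.00 mm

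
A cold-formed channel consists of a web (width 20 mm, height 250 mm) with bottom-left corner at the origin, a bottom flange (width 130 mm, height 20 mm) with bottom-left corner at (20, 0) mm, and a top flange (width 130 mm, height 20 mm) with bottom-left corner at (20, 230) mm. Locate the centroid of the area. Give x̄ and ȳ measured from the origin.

x̄ = 48.24 mm, ȳ = 125.00 mm

web: A = 20 × 250 = 5000.00, centroid at (10.00, 125.00).
bottom flange: A = 130 × 20 = 2600.00, centroid at (85.00, 10.00).
top flange: A = 130 × 20 = 2600.00, centroid at (85.00, 240.00).
ΣA = 10200.00 mm², ΣAx̄ = 492000.00 mm³, ΣAȳ = 1275000.00 mm³.
x̄ = 492000.00/10200.00 = 48.24 mm; ȳ = 1275000.00/10200.00 = 125.00 mm.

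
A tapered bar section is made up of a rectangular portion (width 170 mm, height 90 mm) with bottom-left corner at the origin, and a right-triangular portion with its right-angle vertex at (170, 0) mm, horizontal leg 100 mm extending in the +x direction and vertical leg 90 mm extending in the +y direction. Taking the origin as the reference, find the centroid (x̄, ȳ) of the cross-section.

rectangular portion: A = 170 × 90 = 15300.00, centroid at (85.00, 45.00).
triangular portion: A = ½·100·90 = 4500.00, centroid at (203.33, 30.00).
ΣA = 19800.00 mm², ΣAx̄ = 2215500.00 mm³, ΣAȳ = 823500.00 mm³.
x̄ = 2215500.00/19800.00 = 111.89 mm; ȳ = 823500.00/19800.00 = 41.59 mm.

x̄ = 111.89 mm, ȳ = 41.59 mm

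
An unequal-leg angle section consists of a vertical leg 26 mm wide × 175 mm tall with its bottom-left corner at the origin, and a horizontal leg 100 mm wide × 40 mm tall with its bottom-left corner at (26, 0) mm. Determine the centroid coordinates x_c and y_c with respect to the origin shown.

x_c = 42.47 mm, y_c = 55.92 mm

vertical leg: A = 26 × 175 = 4550.00, centroid at (13.00, 87.50).
horizontal leg: A = 100 × 40 = 4000.00, centroid at (76.00, 20.00).
ΣA = 8550.00 mm²
ΣAx_c = (4550.00)(13.00) + (4000.00)(76.00) = 363150.00 mm³
ΣAy_c = (4550.00)(87.50) + (4000.00)(20.00) = 478125.00 mm³
x_c = 363150.00 / 8550.00 = 42.47 mm
y_c = 478125.00 / 8550.00 = 55.92 mm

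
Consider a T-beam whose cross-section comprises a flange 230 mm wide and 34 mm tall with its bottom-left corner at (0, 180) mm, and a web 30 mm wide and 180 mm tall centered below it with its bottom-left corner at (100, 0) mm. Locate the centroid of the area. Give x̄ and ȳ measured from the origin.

x̄ = 115.00 mm, ȳ = 153.29 mm

Part | A | x̄ᵢ | ȳᵢ | A·x̄ᵢ | A·ȳᵢ
web | 5400.00 | 115.00 | 90.00 | 621000.00 | 486000.00
flange | 7820.00 | 115.00 | 197.00 | 899300.00 | 1540540.00
Σ | 13220.00 |  |  | 1520300.00 | 2026540.00
x̄ = 1520300.00 / 13220.00 = 115.00 mm
ȳ = 2026540.00 / 13220.00 = 153.29 mm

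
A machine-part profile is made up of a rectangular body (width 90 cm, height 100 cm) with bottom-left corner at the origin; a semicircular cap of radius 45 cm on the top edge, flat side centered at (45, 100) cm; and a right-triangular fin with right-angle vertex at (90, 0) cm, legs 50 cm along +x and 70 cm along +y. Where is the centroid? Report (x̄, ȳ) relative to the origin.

rectangular body: A = 90 × 100 = 9000.00, centroid at (45.00, 50.00).
semicircular top: A = ½π·45² = 3180.86, centroid at (45.00, 119.10).
triangular fin: A = ½·50·70 = 1750.00, centroid at (106.67, 23.33).
ΣA = 13930.86 cm²
ΣAx̄ = (9000.00)(45.00) + (3180.86)(45.00) + (1750.00)(106.67) = 734805.48 cm³
ΣAȳ = (9000.00)(50.00) + (3180.86)(119.10) + (1750.00)(23.33) = 869669.59 cm³
x̄ = 734805.48 / 13930.86 = 52.75 cm
ȳ = 869669.59 / 13930.86 = 62.43 cm

x̄ = 52.75 cm, ȳ = 62.43 cm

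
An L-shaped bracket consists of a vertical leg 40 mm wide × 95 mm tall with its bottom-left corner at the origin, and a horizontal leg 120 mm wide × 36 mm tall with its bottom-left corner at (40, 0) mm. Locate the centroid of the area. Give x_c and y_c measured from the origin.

vertical leg: A = 40 × 95 = 3800.00, centroid at (20.00, 47.50).
horizontal leg: A = 120 × 36 = 4320.00, centroid at (100.00, 18.00).
ΣA = 8120.00 mm², ΣAx_c = 508000.00 mm³, ΣAy_c = 258260.00 mm³.
x_c = 508000.00/8120.00 = 62.56 mm; y_c = 258260.00/8120.00 = 31.81 mm.

x_c = 62.56 mm, y_c = 31.81 mm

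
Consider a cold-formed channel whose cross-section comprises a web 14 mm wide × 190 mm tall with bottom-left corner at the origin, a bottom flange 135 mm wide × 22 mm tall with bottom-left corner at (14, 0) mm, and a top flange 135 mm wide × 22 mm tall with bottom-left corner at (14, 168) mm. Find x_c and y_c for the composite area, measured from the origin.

web: A = 14 × 190 = 2660.00, centroid at (7.00, 95.00).
bottom flange: A = 135 × 22 = 2970.00, centroid at (81.50, 11.00).
top flange: A = 135 × 22 = 2970.00, centroid at (81.50, 179.00).
ΣA = 8600.00 mm², ΣAx_c = 502730.00 mm³, ΣAy_c = 817000.00 mm³.
x_c = 502730.00/8600.00 = 58.46 mm; y_c = 817000.00/8600.00 = 95.00 mm.

x_c = 58.46 mm, y_c = 95.00 mm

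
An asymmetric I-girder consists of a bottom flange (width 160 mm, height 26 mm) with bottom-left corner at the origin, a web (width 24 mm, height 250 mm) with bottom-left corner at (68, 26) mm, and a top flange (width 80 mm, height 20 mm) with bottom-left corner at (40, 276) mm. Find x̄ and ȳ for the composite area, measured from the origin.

bottom flange: A = 160 × 26 = 4160.00, centroid at (80.00, 13.00).
web: A = 24 × 250 = 6000.00, centroid at (80.00, 151.00).
top flange: A = 80 × 20 = 1600.00, centroid at (80.00, 286.00).
ΣA = 11760.00 mm², ΣAx̄ = 940800.00 mm³, ΣAȳ = 1417680.00 mm³.
x̄ = 940800.00/11760.00 = 80.00 mm; ȳ = 1417680.00/11760.00 = 120.55 mm.

x̄ = 80.00 mm, ȳ = 120.55 mm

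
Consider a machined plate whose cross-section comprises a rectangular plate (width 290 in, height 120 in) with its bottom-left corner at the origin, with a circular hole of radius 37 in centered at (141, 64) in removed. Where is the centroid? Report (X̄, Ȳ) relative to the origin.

plate: A = 290 × 120 = 34800.00, centroid at (145.00, 60.00).
hole: A = −π·37² = -4300.84, centroid at (141.00, 64.00).
ΣA = 30499.16 in², ΣAX̄ = 4439581.51 in³, ΣAȲ = 1812746.22 in³.
X̄ = 4439581.51/30499.16 = 145.56 in; Ȳ = 1812746.22/30499.16 = 59.44 in.

X̄ = 145.56 in, Ȳ = 59.44 in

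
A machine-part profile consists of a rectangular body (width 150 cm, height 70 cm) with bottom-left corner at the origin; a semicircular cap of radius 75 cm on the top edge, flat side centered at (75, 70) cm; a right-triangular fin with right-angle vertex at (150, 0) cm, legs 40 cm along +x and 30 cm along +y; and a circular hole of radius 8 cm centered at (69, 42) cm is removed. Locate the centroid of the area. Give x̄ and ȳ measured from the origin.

rectangular body: A = 150 × 70 = 10500.00, centroid at (75.00, 35.00).
semicircular top: A = ½π·75² = 8835.73, centroid at (75.00, 101.83).
triangular fin: A = ½·40·30 = 600.00, centroid at (163.33, 10.00).
hole: A = −π·8² = -201.06, centroid at (69.00, 42.00).
ΣA = 19734.67 cm²
ΣAx̄ = (10500.00)(75.00) + (8835.73)(75.00) + (600.00)(163.33) + (-201.06)(69.00) = 1534306.43 cm³
ΣAȳ = (10500.00)(35.00) + (8835.73)(101.83) + (600.00)(10.00) + (-201.06)(42.00) = 1264806.45 cm³
x̄ = 1534306.43 / 19734.67 = 77.75 cm
ȳ = 1264806.45 / 19734.67 = 64.09 cm

x̄ = 77.75 cm, ȳ = 64.09 cm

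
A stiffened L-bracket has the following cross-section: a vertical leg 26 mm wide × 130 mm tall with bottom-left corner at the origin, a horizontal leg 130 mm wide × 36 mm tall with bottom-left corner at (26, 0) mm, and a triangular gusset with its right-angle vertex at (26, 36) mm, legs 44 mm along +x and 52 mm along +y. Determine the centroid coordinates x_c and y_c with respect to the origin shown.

x_c = 56.10 mm, y_c = 39.65 mm

Part | A | x̄ᵢ | ȳᵢ | A·x̄ᵢ | A·ȳᵢ
vertical leg | 3380.00 | 13.00 | 65.00 | 43940.00 | 219700.00
horizontal leg | 4680.00 | 91.00 | 18.00 | 425880.00 | 84240.00
gusset | 1144.00 | 40.67 | 53.33 | 46522.67 | 61013.33
Σ | 9204.00 |  |  | 516342.67 | 364953.33
x_c = 516342.67 / 9204.00 = 56.10 mm
y_c = 364953.33 / 9204.00 = 39.65 mm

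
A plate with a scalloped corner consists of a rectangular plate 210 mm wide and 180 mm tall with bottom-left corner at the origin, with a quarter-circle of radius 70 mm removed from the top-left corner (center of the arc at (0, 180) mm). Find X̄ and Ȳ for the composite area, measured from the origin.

Part | A | x̄ᵢ | ȳᵢ | A·x̄ᵢ | A·ȳᵢ
plate | 37800.00 | 105.00 | 90.00 | 3969000.00 | 3402000.00
removed quarter-circle | -3848.45 | 29.71 | 150.29 | -114333.33 | -578387.85
Σ | 33951.55 |  |  | 3854666.67 | 2823612.15
X̄ = 3854666.67 / 33951.55 = 113.53 mm
Ȳ = 2823612.15 / 33951.55 = 83.17 mm

X̄ = 113.53 mm, Ȳ = 83.17 mm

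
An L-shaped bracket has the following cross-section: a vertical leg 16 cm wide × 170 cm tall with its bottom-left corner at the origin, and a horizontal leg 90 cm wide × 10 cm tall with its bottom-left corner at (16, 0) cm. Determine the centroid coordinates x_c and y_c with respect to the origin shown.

x_c = 21.18 cm, y_c = 65.11 cm

vertical leg: A = 16 × 170 = 2720.00, centroid at (8.00, 85.00).
horizontal leg: A = 90 × 10 = 900.00, centroid at (61.00, 5.00).
ΣA = 3620.00 cm²
ΣAx_c = (2720.00)(8.00) + (900.00)(61.00) = 76660.00 cm³
ΣAy_c = (2720.00)(85.00) + (900.00)(5.00) = 235700.00 cm³
x_c = 76660.00 / 3620.00 = 21.18 cm
y_c = 235700.00 / 3620.00 = 65.11 cm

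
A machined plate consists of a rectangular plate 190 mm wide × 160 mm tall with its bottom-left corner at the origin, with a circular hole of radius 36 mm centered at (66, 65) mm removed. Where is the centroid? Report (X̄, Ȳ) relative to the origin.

plate: A = 190 × 160 = 30400.00, centroid at (95.00, 80.00).
hole: A = −π·36² = -4071.50, centroid at (66.00, 65.00).
ΣA = 26328.50 mm², ΣAX̄ = 2619280.73 mm³, ΣAȲ = 2167352.23 mm³.
X̄ = 2619280.73/26328.50 = 99.48 mm; Ȳ = 2167352.23/26328.50 = 82.32 mm.

X̄ = 99.48 mm, Ȳ = 82.32 mm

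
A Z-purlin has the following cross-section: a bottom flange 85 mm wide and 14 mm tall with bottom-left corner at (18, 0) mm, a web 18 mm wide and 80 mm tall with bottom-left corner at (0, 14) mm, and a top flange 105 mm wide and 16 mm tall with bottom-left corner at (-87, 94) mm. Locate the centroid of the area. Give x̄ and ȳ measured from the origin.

x̄ = 6.26 mm, ȳ = 59.73 mm

Part | A | x̄ᵢ | ȳᵢ | A·x̄ᵢ | A·ȳᵢ
bottom flange | 1190.00 | 60.50 | 7.00 | 71995.00 | 8330.00
web | 1440.00 | 9.00 | 54.00 | 12960.00 | 77760.00
top flange | 1680.00 | -34.50 | 102.00 | -57960.00 | 171360.00
Σ | 4310.00 |  |  | 26995.00 | 257450.00
x̄ = 26995.00 / 4310.00 = 6.26 mm
ȳ = 257450.00 / 4310.00 = 59.73 mm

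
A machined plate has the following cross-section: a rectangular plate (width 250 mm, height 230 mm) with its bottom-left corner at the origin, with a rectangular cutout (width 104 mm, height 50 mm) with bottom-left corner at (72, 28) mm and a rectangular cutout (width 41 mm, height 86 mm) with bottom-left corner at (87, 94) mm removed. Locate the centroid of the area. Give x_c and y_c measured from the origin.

x_c = 126.37 mm, y_c = 120.02 mm

plate: A = 250 × 230 = 57500.00, centroid at (125.00, 115.00).
hole 1: A = −(104 × 50) = -5200.00, centroid at (124.00, 53.00).
hole 2: A = −(41 × 86) = -3526.00, centroid at (107.50, 137.00).
ΣA = 48774.00 mm², ΣAx_c = 6163655.00 mm³, ΣAy_c = 5853838.00 mm³.
x_c = 6163655.00/48774.00 = 126.37 mm; y_c = 5853838.00/48774.00 = 120.02 mm.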